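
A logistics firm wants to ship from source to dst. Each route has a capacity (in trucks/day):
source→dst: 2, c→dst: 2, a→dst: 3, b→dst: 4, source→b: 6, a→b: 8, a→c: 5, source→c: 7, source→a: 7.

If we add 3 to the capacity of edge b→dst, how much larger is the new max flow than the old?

Original max flow = 11.
After raising cap(b→dst), augmenting paths through that edge carry 3 more units.
New max flow = 14. Increase = 3.

3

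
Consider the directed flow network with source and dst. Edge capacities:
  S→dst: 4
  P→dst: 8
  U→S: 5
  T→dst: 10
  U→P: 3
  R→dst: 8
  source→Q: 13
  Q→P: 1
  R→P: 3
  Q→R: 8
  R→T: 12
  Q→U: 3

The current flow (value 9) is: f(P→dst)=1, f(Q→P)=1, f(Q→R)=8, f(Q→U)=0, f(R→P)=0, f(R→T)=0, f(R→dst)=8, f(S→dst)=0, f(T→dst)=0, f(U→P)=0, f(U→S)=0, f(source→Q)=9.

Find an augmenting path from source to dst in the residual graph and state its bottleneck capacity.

Residual along source→Q→U→P→dst: source→Q: 4, Q→U: 3, U→P: 3, P→dst: 7.
Bottleneck = min = 3.

source→Q→U→P→dst, bottleneck 3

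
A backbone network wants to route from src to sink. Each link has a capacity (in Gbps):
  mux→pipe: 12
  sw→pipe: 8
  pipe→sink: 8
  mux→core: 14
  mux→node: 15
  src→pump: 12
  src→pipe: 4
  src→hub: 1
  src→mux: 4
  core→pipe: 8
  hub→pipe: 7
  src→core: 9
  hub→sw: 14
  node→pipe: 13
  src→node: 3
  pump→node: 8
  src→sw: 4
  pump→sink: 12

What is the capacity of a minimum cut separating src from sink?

Max flow = 20 (via 3 augmenting paths).
In the residual at optimum, the set reachable from src is {core, hub, mux, node, pipe, src, sw}.
Cut edges: src→pump (cap 12), pipe→sink (cap 8). Sum = 20.

20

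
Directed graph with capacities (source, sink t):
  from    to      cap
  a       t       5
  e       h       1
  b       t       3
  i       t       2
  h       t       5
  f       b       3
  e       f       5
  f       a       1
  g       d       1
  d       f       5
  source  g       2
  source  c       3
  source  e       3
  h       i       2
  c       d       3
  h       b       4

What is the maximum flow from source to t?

Augment source->e->h->t: bottleneck 1. Total 1.
Augment source->e->f->a->t: bottleneck 1. Total 2.
Augment source->e->f->b->t: bottleneck 1. Total 3.
Augment source->g->d->f->b->t: bottleneck 1. Total 4.
Augment source->c->d->f->b->t: bottleneck 1. Total 5.
No augmenting path remains in the residual graph.

5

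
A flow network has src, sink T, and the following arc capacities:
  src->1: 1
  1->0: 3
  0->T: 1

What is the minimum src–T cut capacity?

1

Max flow = 1 (via 1 augmenting path).
In the residual at optimum, the set reachable from src is {src}.
Cut edges: src->1 (cap 1). Sum = 1.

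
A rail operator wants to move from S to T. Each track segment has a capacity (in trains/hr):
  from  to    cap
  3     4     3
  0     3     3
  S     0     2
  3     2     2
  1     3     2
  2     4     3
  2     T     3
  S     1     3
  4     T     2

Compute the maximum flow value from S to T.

Augment S→0→3→2→T: bottleneck 2. Total 2.
Augment S→1→3→4→T: bottleneck 2. Total 4.
No augmenting path remains in the residual graph.

4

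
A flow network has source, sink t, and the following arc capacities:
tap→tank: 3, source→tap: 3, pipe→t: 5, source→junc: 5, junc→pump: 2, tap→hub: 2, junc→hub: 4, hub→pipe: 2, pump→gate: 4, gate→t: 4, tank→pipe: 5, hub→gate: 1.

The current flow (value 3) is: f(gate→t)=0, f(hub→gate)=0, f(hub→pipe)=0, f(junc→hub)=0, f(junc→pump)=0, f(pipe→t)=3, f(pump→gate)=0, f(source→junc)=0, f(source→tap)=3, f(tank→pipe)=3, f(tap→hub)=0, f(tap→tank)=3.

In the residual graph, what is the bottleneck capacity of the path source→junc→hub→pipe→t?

2

Residual capacities along the path: source→junc: 5, junc→hub: 4, hub→pipe: 2, pipe→t: 2.
Minimum is 2.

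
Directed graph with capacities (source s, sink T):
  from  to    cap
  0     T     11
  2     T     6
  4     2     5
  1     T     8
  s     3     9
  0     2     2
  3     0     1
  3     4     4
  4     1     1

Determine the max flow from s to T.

5

Augment s→3→0→T: bottleneck 1. Total 1.
Augment s→3→4→1→T: bottleneck 1. Total 2.
Augment s→3→4→2→T: bottleneck 3. Total 5.
No augmenting path remains in the residual graph.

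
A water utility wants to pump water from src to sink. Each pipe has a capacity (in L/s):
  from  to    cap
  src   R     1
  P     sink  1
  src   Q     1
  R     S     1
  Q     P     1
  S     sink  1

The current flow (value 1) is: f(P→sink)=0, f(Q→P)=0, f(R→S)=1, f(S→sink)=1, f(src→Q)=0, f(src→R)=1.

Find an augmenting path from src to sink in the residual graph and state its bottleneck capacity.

Residual along src→Q→P→sink: src→Q: 1, Q→P: 1, P→sink: 1.
Bottleneck = min = 1.

src→Q→P→sink, bottleneck 1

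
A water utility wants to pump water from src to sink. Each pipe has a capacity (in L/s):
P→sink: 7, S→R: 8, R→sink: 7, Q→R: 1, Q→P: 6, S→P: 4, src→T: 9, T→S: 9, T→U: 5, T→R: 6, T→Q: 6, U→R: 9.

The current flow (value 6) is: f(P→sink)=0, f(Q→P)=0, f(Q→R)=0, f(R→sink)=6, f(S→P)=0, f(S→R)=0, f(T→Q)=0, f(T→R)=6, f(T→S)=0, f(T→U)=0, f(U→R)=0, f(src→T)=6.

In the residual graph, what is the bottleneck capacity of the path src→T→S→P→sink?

3

Residual capacities along the path: src→T: 3, T→S: 9, S→P: 4, P→sink: 7.
Minimum is 3.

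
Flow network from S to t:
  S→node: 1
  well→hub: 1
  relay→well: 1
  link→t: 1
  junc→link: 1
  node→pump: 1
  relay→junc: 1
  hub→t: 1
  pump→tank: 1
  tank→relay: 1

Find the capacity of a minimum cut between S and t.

1

Max flow = 1 (via 1 augmenting path).
In the residual at optimum, the set reachable from S is {S}.
Cut edges: S→node (cap 1). Sum = 1.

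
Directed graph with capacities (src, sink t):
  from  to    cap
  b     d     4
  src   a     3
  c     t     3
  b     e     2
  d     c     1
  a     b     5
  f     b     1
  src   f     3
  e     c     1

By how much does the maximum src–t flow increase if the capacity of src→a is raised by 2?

Original max flow = 2.
Edge src→a does not cross the min cut (source side {a, b, d, e, f, src}), so extra capacity there cannot help.
New max flow = 2. Increase = 0.

0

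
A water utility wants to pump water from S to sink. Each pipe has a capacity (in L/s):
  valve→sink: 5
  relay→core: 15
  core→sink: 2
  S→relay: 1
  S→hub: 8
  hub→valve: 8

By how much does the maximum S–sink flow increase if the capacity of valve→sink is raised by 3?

Original max flow = 6.
After raising cap(valve→sink), augmenting paths through that edge carry 3 more units.
New max flow = 9. Increase = 3.

3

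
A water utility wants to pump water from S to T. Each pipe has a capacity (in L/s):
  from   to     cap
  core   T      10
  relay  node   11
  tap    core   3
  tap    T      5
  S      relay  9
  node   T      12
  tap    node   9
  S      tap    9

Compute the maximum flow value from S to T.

Augment S->tap->T: bottleneck 5. Total 5.
Augment S->tap->core->T: bottleneck 3. Total 8.
Augment S->tap->node->T: bottleneck 1. Total 9.
Augment S->relay->node->T: bottleneck 9. Total 18.
No augmenting path remains in the residual graph.

18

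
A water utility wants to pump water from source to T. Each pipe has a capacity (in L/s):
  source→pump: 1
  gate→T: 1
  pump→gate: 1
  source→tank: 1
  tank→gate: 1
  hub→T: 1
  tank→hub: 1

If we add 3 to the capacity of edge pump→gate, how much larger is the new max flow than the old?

0

Original max flow = 2.
Edge pump→gate does not cross the min cut (source side {source}), so extra capacity there cannot help.
New max flow = 2. Increase = 0.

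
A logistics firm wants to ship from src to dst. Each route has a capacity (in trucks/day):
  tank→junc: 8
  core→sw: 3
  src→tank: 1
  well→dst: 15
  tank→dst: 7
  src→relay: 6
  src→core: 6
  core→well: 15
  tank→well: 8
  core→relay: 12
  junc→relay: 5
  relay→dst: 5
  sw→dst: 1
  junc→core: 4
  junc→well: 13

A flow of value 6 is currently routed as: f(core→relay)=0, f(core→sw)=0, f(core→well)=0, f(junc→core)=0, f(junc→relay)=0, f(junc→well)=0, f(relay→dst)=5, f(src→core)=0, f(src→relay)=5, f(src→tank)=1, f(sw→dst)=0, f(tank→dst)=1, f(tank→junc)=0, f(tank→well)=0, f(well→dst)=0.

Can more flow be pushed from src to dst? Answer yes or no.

Residual path src→core→sw→dst has bottleneck 1 > 0.
Pushing 1 along it raises the flow to 7, so the given flow is not maximum.

Yes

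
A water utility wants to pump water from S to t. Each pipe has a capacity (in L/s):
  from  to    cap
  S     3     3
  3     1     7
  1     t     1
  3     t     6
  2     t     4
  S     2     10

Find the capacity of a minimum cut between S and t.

Max flow = 7 (via 2 augmenting paths).
In the residual at optimum, the set reachable from S is {2, S}.
Cut edges: S->3 (cap 3), 2->t (cap 4). Sum = 7.

7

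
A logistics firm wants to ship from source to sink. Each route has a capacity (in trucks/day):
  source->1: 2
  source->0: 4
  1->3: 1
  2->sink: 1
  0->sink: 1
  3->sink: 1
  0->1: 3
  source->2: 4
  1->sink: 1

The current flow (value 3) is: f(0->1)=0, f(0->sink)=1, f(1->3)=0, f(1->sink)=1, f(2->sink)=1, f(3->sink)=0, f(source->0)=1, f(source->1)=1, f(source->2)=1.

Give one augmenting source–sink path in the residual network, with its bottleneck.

Residual along source->1->3->sink: source->1: 1, 1->3: 1, 3->sink: 1.
Bottleneck = min = 1.

source->1->3->sink, bottleneck 1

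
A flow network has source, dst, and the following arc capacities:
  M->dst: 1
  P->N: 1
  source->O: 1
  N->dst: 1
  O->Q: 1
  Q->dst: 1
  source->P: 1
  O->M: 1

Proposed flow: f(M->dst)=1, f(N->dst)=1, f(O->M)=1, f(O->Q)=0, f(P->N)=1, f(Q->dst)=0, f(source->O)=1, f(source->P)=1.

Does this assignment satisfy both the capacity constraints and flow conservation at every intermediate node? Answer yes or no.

Yes

Every edge has 0 ≤ f(e) ≤ cap(e).
At each intermediate node, inflow equals outflow.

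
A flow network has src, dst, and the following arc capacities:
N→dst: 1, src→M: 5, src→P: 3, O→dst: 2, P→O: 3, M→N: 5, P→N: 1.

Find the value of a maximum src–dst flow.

3

Augment src→P→O→dst: bottleneck 2. Total 2.
Augment src→P→N→dst: bottleneck 1. Total 3.
No augmenting path remains in the residual graph.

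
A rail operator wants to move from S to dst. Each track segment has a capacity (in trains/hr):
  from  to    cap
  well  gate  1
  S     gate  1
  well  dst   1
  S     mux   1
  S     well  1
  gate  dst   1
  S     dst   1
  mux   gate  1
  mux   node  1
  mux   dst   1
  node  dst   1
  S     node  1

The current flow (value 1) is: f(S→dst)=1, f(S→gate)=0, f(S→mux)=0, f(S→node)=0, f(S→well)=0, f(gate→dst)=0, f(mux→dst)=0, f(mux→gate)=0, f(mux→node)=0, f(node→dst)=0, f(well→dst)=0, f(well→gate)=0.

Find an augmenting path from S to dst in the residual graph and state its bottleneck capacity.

Residual along S→mux→dst: S→mux: 1, mux→dst: 1.
Bottleneck = min = 1.

S→mux→dst, bottleneck 1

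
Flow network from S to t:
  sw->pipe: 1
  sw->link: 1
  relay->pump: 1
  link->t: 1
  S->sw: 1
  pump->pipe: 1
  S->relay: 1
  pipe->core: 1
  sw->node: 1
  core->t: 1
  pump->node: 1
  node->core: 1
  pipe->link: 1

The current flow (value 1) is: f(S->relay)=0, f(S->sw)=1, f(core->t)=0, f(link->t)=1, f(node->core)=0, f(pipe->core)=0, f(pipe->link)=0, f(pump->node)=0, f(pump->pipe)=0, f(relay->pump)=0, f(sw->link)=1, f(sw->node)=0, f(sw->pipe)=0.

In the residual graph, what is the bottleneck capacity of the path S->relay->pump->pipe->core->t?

1

Residual capacities along the path: S->relay: 1, relay->pump: 1, pump->pipe: 1, pipe->core: 1, core->t: 1.
Minimum is 1.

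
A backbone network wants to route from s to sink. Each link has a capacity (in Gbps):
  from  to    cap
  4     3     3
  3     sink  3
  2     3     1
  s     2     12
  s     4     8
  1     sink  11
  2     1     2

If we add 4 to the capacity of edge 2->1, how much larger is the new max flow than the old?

Original max flow = 5.
After raising cap(2->1), augmenting paths through that edge carry 4 more units.
New max flow = 9. Increase = 4.

4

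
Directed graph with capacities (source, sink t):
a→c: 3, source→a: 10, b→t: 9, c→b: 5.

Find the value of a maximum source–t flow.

3

Augment source→a→c→b→t: bottleneck 3. Total 3.
No augmenting path remains in the residual graph.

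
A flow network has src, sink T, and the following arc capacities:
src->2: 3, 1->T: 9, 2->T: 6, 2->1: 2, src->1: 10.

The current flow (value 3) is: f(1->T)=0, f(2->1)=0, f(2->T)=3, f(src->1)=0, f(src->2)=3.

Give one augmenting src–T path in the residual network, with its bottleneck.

Residual along src->1->T: src->1: 10, 1->T: 9.
Bottleneck = min = 9.

src->1->T, bottleneck 9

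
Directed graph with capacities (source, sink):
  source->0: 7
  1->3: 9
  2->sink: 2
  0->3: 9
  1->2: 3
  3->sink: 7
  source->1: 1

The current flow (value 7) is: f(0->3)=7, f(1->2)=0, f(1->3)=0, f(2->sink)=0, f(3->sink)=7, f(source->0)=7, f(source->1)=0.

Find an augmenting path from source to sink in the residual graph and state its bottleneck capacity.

source->1->2->sink, bottleneck 1

Residual along source->1->2->sink: source->1: 1, 1->2: 3, 2->sink: 2.
Bottleneck = min = 1.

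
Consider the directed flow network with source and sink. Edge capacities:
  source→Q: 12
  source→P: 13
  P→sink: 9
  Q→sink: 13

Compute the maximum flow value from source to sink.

Augment source→P→sink: bottleneck 9. Total 9.
Augment source→Q→sink: bottleneck 12. Total 21.
No augmenting path remains in the residual graph.

21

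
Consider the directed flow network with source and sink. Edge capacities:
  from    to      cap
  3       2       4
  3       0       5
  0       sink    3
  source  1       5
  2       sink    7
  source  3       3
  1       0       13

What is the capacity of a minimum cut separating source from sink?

Max flow = 6 (via 2 augmenting paths).
In the residual at optimum, the set reachable from source is {0, 1, source}.
Cut edges: source→3 (cap 3), 0→sink (cap 3). Sum = 6.

6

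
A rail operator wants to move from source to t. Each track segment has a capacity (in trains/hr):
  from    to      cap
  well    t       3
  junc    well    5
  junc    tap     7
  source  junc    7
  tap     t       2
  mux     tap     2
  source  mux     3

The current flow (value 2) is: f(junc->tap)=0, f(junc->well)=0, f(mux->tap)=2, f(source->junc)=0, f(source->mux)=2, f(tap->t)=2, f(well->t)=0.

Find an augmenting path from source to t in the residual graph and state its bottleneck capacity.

Residual along source->junc->well->t: source->junc: 7, junc->well: 5, well->t: 3.
Bottleneck = min = 3.

source->junc->well->t, bottleneck 3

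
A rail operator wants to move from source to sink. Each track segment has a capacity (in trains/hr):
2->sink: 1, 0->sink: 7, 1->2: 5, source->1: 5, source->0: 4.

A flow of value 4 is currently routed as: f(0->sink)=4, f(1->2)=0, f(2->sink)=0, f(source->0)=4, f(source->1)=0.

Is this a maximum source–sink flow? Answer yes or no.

Residual path source->1->2->sink has bottleneck 1 > 0.
Pushing 1 along it raises the flow to 5, so the given flow is not maximum.

No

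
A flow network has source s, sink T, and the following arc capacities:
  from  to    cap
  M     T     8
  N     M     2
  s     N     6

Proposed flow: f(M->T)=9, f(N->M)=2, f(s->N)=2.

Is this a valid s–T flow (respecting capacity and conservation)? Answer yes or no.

No

Capacity violated on M->T: flow 9 > capacity 8.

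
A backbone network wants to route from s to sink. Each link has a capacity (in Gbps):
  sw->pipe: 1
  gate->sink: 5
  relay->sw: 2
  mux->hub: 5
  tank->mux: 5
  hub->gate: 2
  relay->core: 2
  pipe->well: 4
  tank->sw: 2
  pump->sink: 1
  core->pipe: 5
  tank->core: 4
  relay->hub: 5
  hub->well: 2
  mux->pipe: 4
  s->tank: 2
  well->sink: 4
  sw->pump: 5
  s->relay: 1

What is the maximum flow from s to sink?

3

Augment s->tank->sw->pump->sink: bottleneck 1. Total 1.
Augment s->relay->hub->gate->sink: bottleneck 1. Total 2.
Augment s->tank->core->pipe->well->sink: bottleneck 1. Total 3.
No augmenting path remains in the residual graph.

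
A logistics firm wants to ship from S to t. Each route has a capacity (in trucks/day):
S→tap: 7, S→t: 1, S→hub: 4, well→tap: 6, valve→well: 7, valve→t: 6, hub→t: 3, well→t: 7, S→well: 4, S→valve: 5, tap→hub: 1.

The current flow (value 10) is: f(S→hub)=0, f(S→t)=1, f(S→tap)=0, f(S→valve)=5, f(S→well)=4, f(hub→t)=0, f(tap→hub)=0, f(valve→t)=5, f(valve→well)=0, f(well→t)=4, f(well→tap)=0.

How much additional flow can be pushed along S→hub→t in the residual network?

3

Residual capacities along the path: S→hub: 4, hub→t: 3.
Minimum is 3.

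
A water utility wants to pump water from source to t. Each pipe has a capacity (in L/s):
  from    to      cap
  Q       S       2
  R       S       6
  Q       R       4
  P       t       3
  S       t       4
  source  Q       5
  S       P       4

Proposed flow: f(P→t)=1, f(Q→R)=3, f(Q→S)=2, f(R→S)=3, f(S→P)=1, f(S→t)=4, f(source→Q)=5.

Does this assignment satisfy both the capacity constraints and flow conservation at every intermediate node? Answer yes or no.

Yes

Every edge has 0 ≤ f(e) ≤ cap(e).
At each intermediate node, inflow equals outflow.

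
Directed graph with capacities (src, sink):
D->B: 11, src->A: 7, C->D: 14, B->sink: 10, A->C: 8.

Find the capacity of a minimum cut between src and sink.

Max flow = 7 (via 1 augmenting path).
In the residual at optimum, the set reachable from src is {src}.
Cut edges: src->A (cap 7). Sum = 7.

7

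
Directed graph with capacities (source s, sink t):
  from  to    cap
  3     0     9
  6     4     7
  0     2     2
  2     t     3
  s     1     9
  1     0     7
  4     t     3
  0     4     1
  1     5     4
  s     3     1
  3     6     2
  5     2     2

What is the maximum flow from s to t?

5

Augment s->3->6->4->t: bottleneck 1. Total 1.
Augment s->1->0->4->t: bottleneck 1. Total 2.
Augment s->1->0->2->t: bottleneck 2. Total 4.
Augment s->1->5->2->t: bottleneck 1. Total 5.
No augmenting path remains in the residual graph.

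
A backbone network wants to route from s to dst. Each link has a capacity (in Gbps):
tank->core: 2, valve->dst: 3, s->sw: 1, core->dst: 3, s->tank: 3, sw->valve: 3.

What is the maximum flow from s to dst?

Augment s->sw->valve->dst: bottleneck 1. Total 1.
Augment s->tank->core->dst: bottleneck 2. Total 3.
No augmenting path remains in the residual graph.

3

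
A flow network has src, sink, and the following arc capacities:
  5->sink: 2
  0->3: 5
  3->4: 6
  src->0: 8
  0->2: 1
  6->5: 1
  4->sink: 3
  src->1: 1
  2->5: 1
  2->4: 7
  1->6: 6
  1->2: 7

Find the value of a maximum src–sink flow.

Augment src->1->6->5->sink: bottleneck 1. Total 1.
Augment src->0->2->5->sink: bottleneck 1. Total 2.
Augment src->0->3->4->sink: bottleneck 3. Total 5.
No augmenting path remains in the residual graph.

5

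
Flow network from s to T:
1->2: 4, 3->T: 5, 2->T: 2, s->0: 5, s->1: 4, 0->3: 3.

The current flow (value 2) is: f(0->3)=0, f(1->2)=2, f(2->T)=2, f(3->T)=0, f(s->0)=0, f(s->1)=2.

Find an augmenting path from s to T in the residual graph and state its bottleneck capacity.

Residual along s->0->3->T: s->0: 5, 0->3: 3, 3->T: 5.
Bottleneck = min = 3.

s->0->3->T, bottleneck 3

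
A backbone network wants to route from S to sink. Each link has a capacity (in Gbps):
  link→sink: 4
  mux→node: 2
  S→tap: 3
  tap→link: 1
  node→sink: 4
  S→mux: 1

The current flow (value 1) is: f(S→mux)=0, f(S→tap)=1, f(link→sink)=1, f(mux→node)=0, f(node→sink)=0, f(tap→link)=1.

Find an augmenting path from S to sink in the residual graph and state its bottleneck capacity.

Residual along S→mux→node→sink: S→mux: 1, mux→node: 2, node→sink: 4.
Bottleneck = min = 1.

S→mux→node→sink, bottleneck 1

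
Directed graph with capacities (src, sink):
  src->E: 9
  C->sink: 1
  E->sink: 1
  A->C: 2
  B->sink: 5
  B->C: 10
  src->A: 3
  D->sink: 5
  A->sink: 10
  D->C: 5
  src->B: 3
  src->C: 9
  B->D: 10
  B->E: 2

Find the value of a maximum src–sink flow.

8

Augment src->B->sink: bottleneck 3. Total 3.
Augment src->A->sink: bottleneck 3. Total 6.
Augment src->E->sink: bottleneck 1. Total 7.
Augment src->C->sink: bottleneck 1. Total 8.
No augmenting path remains in the residual graph.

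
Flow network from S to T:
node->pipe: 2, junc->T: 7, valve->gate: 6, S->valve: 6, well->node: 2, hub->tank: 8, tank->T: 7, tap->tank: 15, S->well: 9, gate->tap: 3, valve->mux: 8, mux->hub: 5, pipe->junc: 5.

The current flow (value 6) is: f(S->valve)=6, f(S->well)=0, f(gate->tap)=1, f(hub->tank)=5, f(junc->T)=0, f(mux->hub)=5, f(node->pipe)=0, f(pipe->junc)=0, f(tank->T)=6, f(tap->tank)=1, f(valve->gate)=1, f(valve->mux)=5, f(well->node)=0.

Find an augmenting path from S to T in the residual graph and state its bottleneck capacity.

Residual along S->well->node->pipe->junc->T: S->well: 9, well->node: 2, node->pipe: 2, pipe->junc: 5, junc->T: 7.
Bottleneck = min = 2.

S->well->node->pipe->junc->T, bottleneck 2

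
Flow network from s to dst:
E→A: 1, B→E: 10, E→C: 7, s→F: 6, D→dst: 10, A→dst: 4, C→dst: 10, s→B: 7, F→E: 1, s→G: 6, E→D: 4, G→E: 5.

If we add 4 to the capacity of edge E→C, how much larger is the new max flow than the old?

1

Original max flow = 12.
After raising cap(E→C), augmenting paths through that edge carry 1 more unit.
New max flow = 13. Increase = 1.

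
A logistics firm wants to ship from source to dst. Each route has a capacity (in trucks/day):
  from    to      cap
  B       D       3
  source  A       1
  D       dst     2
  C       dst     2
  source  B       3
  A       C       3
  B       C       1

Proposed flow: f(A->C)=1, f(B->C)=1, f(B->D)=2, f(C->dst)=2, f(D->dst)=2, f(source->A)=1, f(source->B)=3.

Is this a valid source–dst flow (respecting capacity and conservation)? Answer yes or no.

Every edge has 0 ≤ f(e) ≤ cap(e).
At each intermediate node, inflow equals outflow.

Yes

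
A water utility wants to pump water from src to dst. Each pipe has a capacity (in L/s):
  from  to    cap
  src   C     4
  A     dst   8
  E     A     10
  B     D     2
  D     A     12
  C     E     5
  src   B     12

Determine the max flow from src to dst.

6

Augment src→C→E→A→dst: bottleneck 4. Total 4.
Augment src→B→D→A→dst: bottleneck 2. Total 6.
No augmenting path remains in the residual graph.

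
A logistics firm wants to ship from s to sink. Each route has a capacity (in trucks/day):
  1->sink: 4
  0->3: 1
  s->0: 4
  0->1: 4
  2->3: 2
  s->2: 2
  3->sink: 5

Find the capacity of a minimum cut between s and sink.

Max flow = 6 (via 3 augmenting paths).
In the residual at optimum, the set reachable from s is {s}.
Cut edges: s->2 (cap 2), s->0 (cap 4). Sum = 6.

6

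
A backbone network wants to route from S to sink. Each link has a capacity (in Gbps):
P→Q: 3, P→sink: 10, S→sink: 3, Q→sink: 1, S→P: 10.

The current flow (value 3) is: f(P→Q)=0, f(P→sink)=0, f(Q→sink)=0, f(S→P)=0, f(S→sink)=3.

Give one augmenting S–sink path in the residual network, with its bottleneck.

Residual along S→P→sink: S→P: 10, P→sink: 10.
Bottleneck = min = 10.

S→P→sink, bottleneck 10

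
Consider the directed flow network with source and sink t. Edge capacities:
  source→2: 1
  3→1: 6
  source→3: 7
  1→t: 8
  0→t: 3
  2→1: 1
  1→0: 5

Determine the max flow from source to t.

7

Augment source→2→1→t: bottleneck 1. Total 1.
Augment source→3→1→t: bottleneck 6. Total 7.
No augmenting path remains in the residual graph.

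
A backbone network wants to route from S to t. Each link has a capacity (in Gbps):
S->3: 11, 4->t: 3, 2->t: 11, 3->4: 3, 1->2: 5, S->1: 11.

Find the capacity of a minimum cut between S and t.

Max flow = 8 (via 2 augmenting paths).
In the residual at optimum, the set reachable from S is {1, 3, S}.
Cut edges: 1->2 (cap 5), 3->4 (cap 3). Sum = 8.

8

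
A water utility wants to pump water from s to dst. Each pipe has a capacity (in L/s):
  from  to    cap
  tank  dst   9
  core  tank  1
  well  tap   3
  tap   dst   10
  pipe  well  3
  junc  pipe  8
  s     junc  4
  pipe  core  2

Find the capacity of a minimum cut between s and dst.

4

Max flow = 4 (via 2 augmenting paths).
In the residual at optimum, the set reachable from s is {s}.
Cut edges: s->junc (cap 4). Sum = 4.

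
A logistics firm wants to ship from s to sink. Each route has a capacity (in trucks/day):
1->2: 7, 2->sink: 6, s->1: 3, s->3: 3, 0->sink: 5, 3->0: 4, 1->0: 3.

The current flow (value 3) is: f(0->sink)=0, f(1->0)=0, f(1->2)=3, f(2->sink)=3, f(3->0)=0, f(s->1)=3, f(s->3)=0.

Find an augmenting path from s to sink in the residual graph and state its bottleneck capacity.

Residual along s->3->0->sink: s->3: 3, 3->0: 4, 0->sink: 5.
Bottleneck = min = 3.

s->3->0->sink, bottleneck 3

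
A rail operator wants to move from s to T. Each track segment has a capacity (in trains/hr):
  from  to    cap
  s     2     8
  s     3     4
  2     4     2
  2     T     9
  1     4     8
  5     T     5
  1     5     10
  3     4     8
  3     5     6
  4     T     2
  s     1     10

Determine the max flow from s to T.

Augment s->2->T: bottleneck 8. Total 8.
Augment s->1->5->T: bottleneck 5. Total 13.
Augment s->1->4->T: bottleneck 2. Total 15.
No augmenting path remains in the residual graph.

15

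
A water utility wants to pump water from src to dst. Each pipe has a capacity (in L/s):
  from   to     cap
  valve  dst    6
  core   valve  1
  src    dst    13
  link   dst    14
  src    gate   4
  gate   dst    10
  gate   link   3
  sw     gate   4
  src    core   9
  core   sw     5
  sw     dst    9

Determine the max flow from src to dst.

23

Augment src->dst: bottleneck 13. Total 13.
Augment src->gate->dst: bottleneck 4. Total 17.
Augment src->core->sw->dst: bottleneck 5. Total 22.
Augment src->core->valve->dst: bottleneck 1. Total 23.
No augmenting path remains in the residual graph.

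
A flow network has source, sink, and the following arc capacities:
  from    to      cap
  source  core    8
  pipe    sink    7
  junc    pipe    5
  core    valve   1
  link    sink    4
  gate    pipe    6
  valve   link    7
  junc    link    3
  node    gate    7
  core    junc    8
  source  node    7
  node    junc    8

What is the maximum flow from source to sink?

11

Augment source→node→gate→pipe→sink: bottleneck 6. Total 6.
Augment source→node→junc→pipe→sink: bottleneck 1. Total 7.
Augment source→core→junc→link→sink: bottleneck 3. Total 10.
Augment source→core→valve→link→sink: bottleneck 1. Total 11.
No augmenting path remains in the residual graph.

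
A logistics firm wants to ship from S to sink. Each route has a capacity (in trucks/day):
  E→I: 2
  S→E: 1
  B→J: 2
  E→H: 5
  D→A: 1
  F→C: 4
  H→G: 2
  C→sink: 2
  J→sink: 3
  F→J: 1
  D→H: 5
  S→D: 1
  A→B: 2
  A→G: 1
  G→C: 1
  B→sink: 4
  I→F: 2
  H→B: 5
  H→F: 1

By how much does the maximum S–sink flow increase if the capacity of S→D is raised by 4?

4

Original max flow = 2.
After raising cap(S→D), augmenting paths through that edge carry 4 more units.
New max flow = 6. Increase = 4.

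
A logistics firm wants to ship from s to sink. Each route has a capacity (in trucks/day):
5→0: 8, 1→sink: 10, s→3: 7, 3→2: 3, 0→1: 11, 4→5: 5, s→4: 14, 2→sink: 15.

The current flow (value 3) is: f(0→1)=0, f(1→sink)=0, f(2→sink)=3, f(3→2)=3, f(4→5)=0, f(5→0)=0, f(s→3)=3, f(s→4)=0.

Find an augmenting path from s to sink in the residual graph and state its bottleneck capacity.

Residual along s→4→5→0→1→sink: s→4: 14, 4→5: 5, 5→0: 8, 0→1: 11, 1→sink: 10.
Bottleneck = min = 5.

s→4→5→0→1→sink, bottleneck 5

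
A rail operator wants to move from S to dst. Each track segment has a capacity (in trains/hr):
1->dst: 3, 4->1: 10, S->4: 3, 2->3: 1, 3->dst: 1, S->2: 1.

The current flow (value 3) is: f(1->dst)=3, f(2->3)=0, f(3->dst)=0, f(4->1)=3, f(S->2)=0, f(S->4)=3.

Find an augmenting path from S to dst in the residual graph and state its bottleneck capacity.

Residual along S->2->3->dst: S->2: 1, 2->3: 1, 3->dst: 1.
Bottleneck = min = 1.

S->2->3->dst, bottleneck 1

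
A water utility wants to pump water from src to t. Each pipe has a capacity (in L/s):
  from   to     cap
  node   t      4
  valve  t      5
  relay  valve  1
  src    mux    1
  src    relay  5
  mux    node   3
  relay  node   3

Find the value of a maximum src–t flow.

5

Augment src→relay→valve→t: bottleneck 1. Total 1.
Augment src→relay→node→t: bottleneck 3. Total 4.
Augment src→mux→node→t: bottleneck 1. Total 5.
No augmenting path remains in the residual graph.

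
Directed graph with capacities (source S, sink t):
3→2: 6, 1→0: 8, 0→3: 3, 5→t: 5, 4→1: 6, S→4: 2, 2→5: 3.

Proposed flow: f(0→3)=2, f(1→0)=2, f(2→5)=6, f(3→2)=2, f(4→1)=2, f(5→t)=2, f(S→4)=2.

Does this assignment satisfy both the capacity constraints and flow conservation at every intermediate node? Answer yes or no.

Capacity violated on 2→5: flow 6 > capacity 3.

No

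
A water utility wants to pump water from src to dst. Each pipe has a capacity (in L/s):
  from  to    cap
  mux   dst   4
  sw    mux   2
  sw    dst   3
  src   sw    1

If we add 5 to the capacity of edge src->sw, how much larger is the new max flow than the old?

Original max flow = 1.
After raising cap(src->sw), augmenting paths through that edge carry 4 more units.
New max flow = 5. Increase = 4.

4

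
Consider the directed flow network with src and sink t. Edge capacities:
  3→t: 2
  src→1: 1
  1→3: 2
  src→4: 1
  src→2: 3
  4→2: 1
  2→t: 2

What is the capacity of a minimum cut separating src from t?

3

Max flow = 3 (via 2 augmenting paths).
In the residual at optimum, the set reachable from src is {2, 4, src}.
Cut edges: src→1 (cap 1), 2→t (cap 2). Sum = 3.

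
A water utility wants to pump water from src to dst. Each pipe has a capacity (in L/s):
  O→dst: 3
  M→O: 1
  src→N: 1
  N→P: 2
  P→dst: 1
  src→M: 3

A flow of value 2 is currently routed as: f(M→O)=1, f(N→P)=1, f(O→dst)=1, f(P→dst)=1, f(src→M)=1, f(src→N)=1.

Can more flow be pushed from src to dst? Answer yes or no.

No

Residual reachable from src: {M, src}; dst is not reachable.
Saturated cut: M→O, src→N with total capacity 2 = current flow value. Flow is maximum.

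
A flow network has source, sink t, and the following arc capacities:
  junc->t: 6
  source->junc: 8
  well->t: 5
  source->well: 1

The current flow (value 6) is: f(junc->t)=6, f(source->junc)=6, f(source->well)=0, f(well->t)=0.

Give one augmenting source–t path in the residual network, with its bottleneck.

source->well->t, bottleneck 1

Residual along source->well->t: source->well: 1, well->t: 5.
Bottleneck = min = 1.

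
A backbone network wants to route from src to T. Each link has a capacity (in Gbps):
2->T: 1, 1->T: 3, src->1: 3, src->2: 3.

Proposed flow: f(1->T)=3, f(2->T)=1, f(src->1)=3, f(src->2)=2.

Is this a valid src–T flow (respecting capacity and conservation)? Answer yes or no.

Conservation fails at 2: inflow 2 ≠ outflow 1.

No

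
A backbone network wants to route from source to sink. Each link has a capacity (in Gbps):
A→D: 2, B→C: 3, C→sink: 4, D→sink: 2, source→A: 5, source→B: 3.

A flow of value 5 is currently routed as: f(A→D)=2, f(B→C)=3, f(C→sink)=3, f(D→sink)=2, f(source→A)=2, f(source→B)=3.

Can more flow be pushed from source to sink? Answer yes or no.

No

Residual reachable from source: {A, source}; sink is not reachable.
Saturated cut: A→D, source→B with total capacity 5 = current flow value. Flow is maximum.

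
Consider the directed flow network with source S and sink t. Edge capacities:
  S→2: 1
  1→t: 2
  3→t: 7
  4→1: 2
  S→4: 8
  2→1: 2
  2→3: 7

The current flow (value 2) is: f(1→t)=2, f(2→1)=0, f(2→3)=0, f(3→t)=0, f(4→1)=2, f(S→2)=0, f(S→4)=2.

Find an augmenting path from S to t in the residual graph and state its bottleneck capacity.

S→2→3→t, bottleneck 1

Residual along S→2→3→t: S→2: 1, 2→3: 7, 3→t: 7.
Bottleneck = min = 1.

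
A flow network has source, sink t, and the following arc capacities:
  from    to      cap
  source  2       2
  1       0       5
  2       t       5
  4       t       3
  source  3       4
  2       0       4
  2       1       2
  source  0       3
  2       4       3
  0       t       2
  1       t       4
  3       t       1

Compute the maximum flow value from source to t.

Augment source->2->t: bottleneck 2. Total 2.
Augment source->3->t: bottleneck 1. Total 3.
Augment source->0->t: bottleneck 2. Total 5.
No augmenting path remains in the residual graph.

5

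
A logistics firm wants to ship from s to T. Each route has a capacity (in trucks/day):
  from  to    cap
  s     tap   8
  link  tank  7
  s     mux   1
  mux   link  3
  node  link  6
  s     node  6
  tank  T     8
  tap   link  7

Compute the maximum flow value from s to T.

Augment s→node→link→tank→T: bottleneck 6. Total 6.
Augment s→tap→link→tank→T: bottleneck 1. Total 7.
No augmenting path remains in the residual graph.

7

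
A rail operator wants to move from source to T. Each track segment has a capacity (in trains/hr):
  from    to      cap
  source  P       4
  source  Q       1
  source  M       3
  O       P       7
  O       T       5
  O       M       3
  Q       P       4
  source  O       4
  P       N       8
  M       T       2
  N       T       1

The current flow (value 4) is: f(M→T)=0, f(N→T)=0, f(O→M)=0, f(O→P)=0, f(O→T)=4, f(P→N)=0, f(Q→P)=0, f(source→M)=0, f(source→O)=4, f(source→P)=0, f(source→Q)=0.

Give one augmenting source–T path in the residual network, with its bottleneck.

Residual along source→M→T: source→M: 3, M→T: 2.
Bottleneck = min = 2.

source→M→T, bottleneck 2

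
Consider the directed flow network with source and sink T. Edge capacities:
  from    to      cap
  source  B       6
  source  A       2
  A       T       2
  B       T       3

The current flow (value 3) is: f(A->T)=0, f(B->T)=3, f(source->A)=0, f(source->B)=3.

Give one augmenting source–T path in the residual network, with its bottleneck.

source->A->T, bottleneck 2

Residual along source->A->T: source->A: 2, A->T: 2.
Bottleneck = min = 2.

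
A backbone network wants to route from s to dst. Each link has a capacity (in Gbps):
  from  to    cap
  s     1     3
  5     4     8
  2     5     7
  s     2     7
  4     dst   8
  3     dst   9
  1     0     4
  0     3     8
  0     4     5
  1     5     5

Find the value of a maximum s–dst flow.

Augment s→1→5→4→dst: bottleneck 3. Total 3.
Augment s→2→5→4→dst: bottleneck 5. Total 8.
Augment s→2→5→1→0→3→dst: bottleneck 2. Total 10.
No augmenting path remains in the residual graph.

10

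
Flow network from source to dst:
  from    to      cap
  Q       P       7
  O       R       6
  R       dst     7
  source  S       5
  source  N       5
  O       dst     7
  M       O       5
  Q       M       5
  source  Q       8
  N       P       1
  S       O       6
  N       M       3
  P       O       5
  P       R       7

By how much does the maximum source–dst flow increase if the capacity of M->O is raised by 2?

Original max flow = 14.
Edge M->O does not cross the min cut (source side {M, N, O, P, Q, R, S, source}), so extra capacity there cannot help.
New max flow = 14. Increase = 0.

0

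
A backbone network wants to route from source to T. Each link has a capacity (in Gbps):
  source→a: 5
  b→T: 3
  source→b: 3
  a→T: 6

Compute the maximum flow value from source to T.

Augment source→b→T: bottleneck 3. Total 3.
Augment source→a→T: bottleneck 5. Total 8.
No augmenting path remains in the residual graph.

8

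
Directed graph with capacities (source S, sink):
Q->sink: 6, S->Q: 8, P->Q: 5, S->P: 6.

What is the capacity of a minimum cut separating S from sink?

Max flow = 6 (via 1 augmenting path).
In the residual at optimum, the set reachable from S is {P, Q, S}.
Cut edges: Q->sink (cap 6). Sum = 6.

6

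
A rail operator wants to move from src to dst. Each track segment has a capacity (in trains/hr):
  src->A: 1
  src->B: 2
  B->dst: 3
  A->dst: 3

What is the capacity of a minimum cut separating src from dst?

3

Max flow = 3 (via 2 augmenting paths).
In the residual at optimum, the set reachable from src is {src}.
Cut edges: src->A (cap 1), src->B (cap 2). Sum = 3.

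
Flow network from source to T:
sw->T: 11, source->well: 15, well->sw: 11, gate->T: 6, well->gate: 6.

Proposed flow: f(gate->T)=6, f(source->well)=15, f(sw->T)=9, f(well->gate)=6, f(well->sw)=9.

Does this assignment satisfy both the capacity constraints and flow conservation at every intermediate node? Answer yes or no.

Yes

Every edge has 0 ≤ f(e) ≤ cap(e).
At each intermediate node, inflow equals outflow.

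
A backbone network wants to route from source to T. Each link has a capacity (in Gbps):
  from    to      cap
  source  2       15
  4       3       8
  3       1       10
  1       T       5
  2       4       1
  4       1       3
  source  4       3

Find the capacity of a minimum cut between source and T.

Max flow = 4 (via 2 augmenting paths).
In the residual at optimum, the set reachable from source is {2, source}.
Cut edges: source->4 (cap 3), 2->4 (cap 1). Sum = 4.

4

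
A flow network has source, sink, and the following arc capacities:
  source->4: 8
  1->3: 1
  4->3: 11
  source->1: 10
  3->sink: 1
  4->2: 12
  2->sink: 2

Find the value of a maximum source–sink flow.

3

Augment source->1->3->sink: bottleneck 1. Total 1.
Augment source->4->2->sink: bottleneck 2. Total 3.
No augmenting path remains in the residual graph.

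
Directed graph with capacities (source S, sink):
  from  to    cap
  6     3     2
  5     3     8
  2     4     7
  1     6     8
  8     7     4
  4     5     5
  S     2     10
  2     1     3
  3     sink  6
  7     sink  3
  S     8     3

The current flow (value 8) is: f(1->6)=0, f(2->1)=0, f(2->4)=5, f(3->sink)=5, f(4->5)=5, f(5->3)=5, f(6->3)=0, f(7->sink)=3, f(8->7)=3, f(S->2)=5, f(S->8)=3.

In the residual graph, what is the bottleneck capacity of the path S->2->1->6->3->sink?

1

Residual capacities along the path: S->2: 5, 2->1: 3, 1->6: 8, 6->3: 2, 3->sink: 1.
Minimum is 1.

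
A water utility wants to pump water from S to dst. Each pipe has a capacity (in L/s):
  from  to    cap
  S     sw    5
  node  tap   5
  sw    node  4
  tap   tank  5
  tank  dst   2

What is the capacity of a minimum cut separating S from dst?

Max flow = 2 (via 1 augmenting path).
In the residual at optimum, the set reachable from S is {S, node, sw, tank, tap}.
Cut edges: tank->dst (cap 2). Sum = 2.

2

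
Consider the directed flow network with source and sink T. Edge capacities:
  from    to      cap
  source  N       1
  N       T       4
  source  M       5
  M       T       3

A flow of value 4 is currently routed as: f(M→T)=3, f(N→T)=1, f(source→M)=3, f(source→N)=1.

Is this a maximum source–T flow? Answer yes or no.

Yes

Residual reachable from source: {M, source}; T is not reachable.
Saturated cut: source→N, M→T with total capacity 4 = current flow value. Flow is maximum.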